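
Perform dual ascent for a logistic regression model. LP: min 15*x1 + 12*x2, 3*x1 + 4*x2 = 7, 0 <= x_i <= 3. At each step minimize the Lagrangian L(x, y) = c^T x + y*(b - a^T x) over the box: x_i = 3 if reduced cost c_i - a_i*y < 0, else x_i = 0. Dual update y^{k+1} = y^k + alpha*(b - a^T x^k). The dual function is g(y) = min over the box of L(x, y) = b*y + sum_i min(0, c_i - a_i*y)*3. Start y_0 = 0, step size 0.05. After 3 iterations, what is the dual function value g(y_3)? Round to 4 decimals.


Dual ascent for LP: min 15*x1 + 12*x2, 3*x1 + 4*x2 = 7, 0 <= x_i <= 3
Step 1: y^k = 0.0, reduced costs: (15.0, 12.0)
  x^k = (0.0, 0.0), subgradient = b - a^T x = 7.0
  y^{k+1} = 0.0 + 0.05*7.0 = 0.35
Step 2: y^k = 0.35, reduced costs: (13.95, 10.6)
  x^k = (0.0, 0.0), subgradient = b - a^T x = 7.0
  y^{k+1} = 0.35 + 0.05*7.0 = 0.7
Step 3: y^k = 0.7, reduced costs: (12.9, 9.2)
  x^k = (0.0, 0.0), subgradient = b - a^T x = 7.0
  y^{k+1} = 0.7 + 0.05*7.0 = 1.05
Dual objective at y_3 = 1.05: reduced costs (11.85, 7.8), box minimizer x = (0.0, 0.0)
g(y_3) = b*y + (c1 - a1*y)*x1 + (c2 - a2*y)*x2 = 7*1.05 + 11.85*0.0 + 7.8*0.0 = 7.35 + 0.0 + 0.0 = 7.35


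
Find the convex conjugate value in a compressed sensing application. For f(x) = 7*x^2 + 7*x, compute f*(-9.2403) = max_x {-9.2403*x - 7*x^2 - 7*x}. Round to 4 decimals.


f*(y) = sup_x {y*x - a*x^2 - b*x} = sup_x {(y-b)*x - a*x^2}
FOC: (y - b) - 2a*x = 0 => x* = (y - b)/(2a)
x* = (-9.2403 - 7)/(2*7) = -1.16
f*(-9.2403) = (y-b)^2/(4a) = (-9.2403 - 7)^2/(4*7)
= 263.7473/28 = 9.4195


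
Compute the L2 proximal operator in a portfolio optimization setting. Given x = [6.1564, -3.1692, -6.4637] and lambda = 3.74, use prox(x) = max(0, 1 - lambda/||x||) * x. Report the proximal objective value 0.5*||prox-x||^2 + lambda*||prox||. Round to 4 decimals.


Step 1: Compute ||x||.
||x|| = 9.4723
Step 2: Compute scaling factor.
scale = max(0, 1 - 3.74/9.4723) = 0.6052
Step 3: prox(x) = [3.7256, -1.9179, -3.9116]
||prox(x)|| = 5.7323
Step 4: Proximal objective.
0.5*||prox-x||^2 = 6.9938
lambda*||prox|| = 21.4388
Total = 28.4326


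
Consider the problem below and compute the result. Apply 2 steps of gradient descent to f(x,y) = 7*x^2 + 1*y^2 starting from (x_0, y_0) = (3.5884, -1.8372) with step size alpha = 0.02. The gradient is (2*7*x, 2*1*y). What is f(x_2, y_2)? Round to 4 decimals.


Gradient descent on f(x,y) = 7*x^2 + 1*y^2.
Starting point: (3.5884, -1.8372), alpha = 0.02
Step 1: grad_x = 2*7*3.5884 = 50.2376, grad_y = 2*1*-1.8372 = -3.6744
  x_1 = 3.5884 - 0.02*50.2376 = 2.5836
  y_1 = -1.8372 - 0.02*-3.6744 = -1.7637
Step 2: grad_x = 2*7*2.5836 = 36.1711, grad_y = 2*1*-1.7637 = -3.5274
  x_2 = 2.5836 - 0.02*36.1711 = 1.8602
  y_2 = -1.7637 - 0.02*-3.5274 = -1.6932
f(1.8602, -1.6932) = 7*1.8602^2 + 1*(-1.6932)^2 = 27.0899


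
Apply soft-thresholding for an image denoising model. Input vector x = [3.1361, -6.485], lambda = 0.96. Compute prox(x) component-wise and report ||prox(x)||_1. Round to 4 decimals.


Soft-thresholding with lambda = 0.96:
prox(3.1361) = sign(3.1361)*max(|3.1361| - 0.96, 0) = 2.1761
prox(-6.485) = sign(-6.485)*max(|-6.485| - 0.96, 0) = -5.525
prox(x) = [2.1761, -5.525]
||prox(x)||_1 = 2.1761 + 5.525 = 7.7011


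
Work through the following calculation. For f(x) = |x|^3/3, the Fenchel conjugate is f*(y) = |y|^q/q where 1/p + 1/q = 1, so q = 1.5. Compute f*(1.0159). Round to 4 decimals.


The conjugate exponent q satisfies 1/p + 1/q = 1.
p = 3, so q = 3/(3 - 1) = 1.5
|y|^q = 1.0159^1.5 = 1.0239
f*(1.0159) = 1.0239 / 1.5 = 0.6826


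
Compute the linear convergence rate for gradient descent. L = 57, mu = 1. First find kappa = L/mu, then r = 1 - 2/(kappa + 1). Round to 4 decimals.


Step 1: Compute the condition number.
kappa = L/mu = 57/1 = 57.0
Step 2: Compute the convergence rate.
r = 1 - 2/(kappa + 1) = 1 - 2*mu/(L + mu) = (L - mu)/(L + mu) = 56/58 = 0.9655


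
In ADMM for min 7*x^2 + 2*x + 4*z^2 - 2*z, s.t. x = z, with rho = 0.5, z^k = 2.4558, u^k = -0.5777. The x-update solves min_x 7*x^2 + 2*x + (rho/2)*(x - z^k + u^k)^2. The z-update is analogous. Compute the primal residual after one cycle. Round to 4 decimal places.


ADMM iteration with rho = 0.5, z^k = 2.4558, u^k = -0.5777
Step 1: x-update.
Minimize 7*x^2 + 2*x + (0.5/2)*(x - 2.4558 - 0.5777)^2
FOC: (2*7 + 0.5)*x = -2 + 0.5*(2.4558 + 0.5777)
x^{k+1} = -0.0333
Step 2: z-update.
Minimize 4*z^2 - 2*z + (0.5/2)*(-0.0333 - z - 0.5777)^2
FOC: (2*4 + 0.5)*z = 2 + 0.5*(-0.0333 - 0.5777)
z^{k+1} = 0.1994
Step 3: u-update.
u^{k+1} = -0.5777 - 0.0333 - 0.1994 = -0.8104
Step 4: Primal residual = |-0.0333 - 0.1994| = 0.2327


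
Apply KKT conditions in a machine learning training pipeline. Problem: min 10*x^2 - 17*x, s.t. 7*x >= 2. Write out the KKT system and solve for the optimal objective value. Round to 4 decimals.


Step 1: Try lambda = 0 (constraint inactive).
Stationarity: 2*10*x - 17 = 0
x* = 17/(2*10) = 0.85
Check constraint: 7*0.85 = 5.95 >= 2 -- satisfied.
Step 2: Compute optimal value.
f(x*) = 10*0.85^2 - 17*0.85 = -7.225


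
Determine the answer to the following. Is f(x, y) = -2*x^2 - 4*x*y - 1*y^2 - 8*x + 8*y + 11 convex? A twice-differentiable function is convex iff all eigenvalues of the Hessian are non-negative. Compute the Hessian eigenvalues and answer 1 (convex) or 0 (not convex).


The Hessian of f(x,y) = -2*x^2 - 4*x*y - 1*y^2 - 8*x + 8*y + 11 is:
H = [[-4, -4], [-4, -2]]
Trace = -4 - 2 = -6
Determinant = -4*-2 - (-4)^2 = -8
Discriminant = (-6)^2 - 4*-8 = 68.0
Eigenvalues: lambda_1 = -7.1231, lambda_2 = 1.1231
The function is not convex.

0


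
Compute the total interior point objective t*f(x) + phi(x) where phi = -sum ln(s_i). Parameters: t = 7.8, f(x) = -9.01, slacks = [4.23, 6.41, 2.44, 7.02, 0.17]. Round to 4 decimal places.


Step 1: Compute log-barrier.
ln values: [1.4422, 1.8579, 0.892, 1.9488, -1.772]
phi = -(1.4422 + 1.8579 + 0.892 + 1.9488 - 1.772) = -4.3689
Step 2: Compute augmented objective.
t*f(x) = 7.8*-9.01 = -70.278
Total = -70.278 - 4.3689 = -74.6469


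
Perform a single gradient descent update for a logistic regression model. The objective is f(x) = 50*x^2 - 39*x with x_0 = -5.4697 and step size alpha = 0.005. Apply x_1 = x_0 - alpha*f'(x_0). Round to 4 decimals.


We compute the gradient at x_0 and apply the update.
f'(x) = 100*x - 39
f'(-5.4697) = 100*-5.4697 - 39 = -585.97
x_1 = -5.4697 - 0.005*-585.97 = -2.5399


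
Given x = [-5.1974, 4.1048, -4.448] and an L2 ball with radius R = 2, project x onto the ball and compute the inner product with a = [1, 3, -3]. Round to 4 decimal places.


Step 1: Compute ||x|| (intermediates to 6 decimals).
||x|| = sqrt((-5.1974)^2 + 4.1048^2 + (-4.448)^2) = 7.97791
Step 2: Project.
Since ||x|| > R, scale = R/||x|| = 2/7.97791 = 0.250692, proj(x) = scale * x
proj(x) = [-1.302947, 1.029041, -1.115078]
Step 3: Dot product.
a^T * proj(x) = 1*(-1.302947) + 3*1.029041 - 3*(-1.115078) = 5.1294


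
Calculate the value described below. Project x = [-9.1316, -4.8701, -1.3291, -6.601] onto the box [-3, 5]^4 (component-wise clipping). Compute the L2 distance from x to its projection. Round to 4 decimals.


Project each component onto [-3, 5].
clip(-9.1316) = -3.0, clip(-4.8701) = -3.0, clip(-1.3291) = -1.3291, clip(-6.601) = -3.0
Projection = [-3.0, -3.0, -1.3291, -3.0]
Squared diffs: [37.5965, 3.4973, 0.0, 12.9672]
Distance = sqrt(54.061) = 7.3526


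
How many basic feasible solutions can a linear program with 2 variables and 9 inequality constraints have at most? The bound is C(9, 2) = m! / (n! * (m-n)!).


Each vertex corresponds to some choice of n active constraints out of m, so the number of vertices is at most C(m, n) = m! / (n!(m-n)!).
m = 9, n = 2
Numerator: 9 * 8
Denominator: 2! = 2
C(9, 2) = 36


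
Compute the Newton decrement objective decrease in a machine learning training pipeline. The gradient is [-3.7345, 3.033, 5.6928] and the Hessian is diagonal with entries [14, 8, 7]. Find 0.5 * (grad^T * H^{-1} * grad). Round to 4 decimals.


Step 1: H is diagonal, so H^(-1) * g = [-0.2668, 0.3791, 0.8133].
Step 2: g^T H^(-1) g = sum_i g_i^2 / H_ii
  = (-3.7345)^2/14 + (3.033)^2/8 + (5.6928)^2/7
  = 0.9962 + 1.1499 + 4.6297 = 6.7758
Step 3: Objective decrease = 0.5 * g^T H^(-1) g = 3.3879


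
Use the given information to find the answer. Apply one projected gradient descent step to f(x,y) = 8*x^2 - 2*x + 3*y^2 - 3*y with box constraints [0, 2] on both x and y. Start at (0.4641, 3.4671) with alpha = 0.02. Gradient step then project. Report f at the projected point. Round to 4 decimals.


Step 1: Compute gradient at (0.4641, 3.4671).
grad_x = 2*8*0.4641 - 2 = 5.4256
grad_y = 2*3*3.4671 - 3 = 17.8026
Step 2: Gradient step.
x_raw = 0.4641 - 0.02*5.4256 = 0.3556
y_raw = 3.4671 - 0.02*17.8026 = 3.111
Step 3: Project onto [0, 2].
x_proj = clip(0.3556) = 0.3556
y_proj = clip(3.111) = 2.0
Step 4: Evaluate f.
f(0.3556, 2.0) = 6.3004


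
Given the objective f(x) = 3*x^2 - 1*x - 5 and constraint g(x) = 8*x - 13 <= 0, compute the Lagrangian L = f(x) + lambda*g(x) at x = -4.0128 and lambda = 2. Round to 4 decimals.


Step 1: Evaluate f(x).
f(-4.0128) = 3*(-4.0128)^2 - 1*(-4.0128) - 5 = 47.3205
Step 2: Evaluate g(x).
g(-4.0128) = 8*-4.0128 - 13 = -45.1024
Step 3: Compute Lagrangian.
L = 47.3205 + 2*-45.1024 = -42.8843


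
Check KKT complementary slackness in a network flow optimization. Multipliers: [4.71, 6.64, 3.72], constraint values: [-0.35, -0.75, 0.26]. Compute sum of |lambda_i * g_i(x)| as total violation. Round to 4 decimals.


KKT complementary slackness check:
lambda_1 * g_1 = 4.71 * -0.35 = -1.6485
lambda_2 * g_2 = 6.64 * -0.75 = -4.98
lambda_3 * g_3 = 3.72 * 0.26 = 0.9672
Total violation = 1.6485 + 4.98 + 0.9672 = 7.5957


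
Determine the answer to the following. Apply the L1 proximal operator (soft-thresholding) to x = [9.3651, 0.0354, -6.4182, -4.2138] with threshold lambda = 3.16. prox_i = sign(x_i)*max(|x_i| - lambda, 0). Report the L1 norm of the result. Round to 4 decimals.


Soft-thresholding with lambda = 3.16:
prox(9.3651) = sign(9.3651)*max(|9.3651| - 3.16, 0) = 6.2051
prox(0.0354) = sign(0.0354)*max(|0.0354| - 3.16, 0) = 0.0
prox(-6.4182) = sign(-6.4182)*max(|-6.4182| - 3.16, 0) = -3.2582
prox(-4.2138) = sign(-4.2138)*max(|-4.2138| - 3.16, 0) = -1.0538
prox(x) = [6.2051, 0.0, -3.2582, -1.0538]
||prox(x)||_1 = 6.2051 + 0.0 + 3.2582 + 1.0538 = 10.5171


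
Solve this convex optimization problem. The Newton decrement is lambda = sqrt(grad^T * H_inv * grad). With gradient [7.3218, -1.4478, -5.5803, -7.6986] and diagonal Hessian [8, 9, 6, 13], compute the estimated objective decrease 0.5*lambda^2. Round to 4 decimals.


Step 1: H is diagonal, so H^(-1) * g = [0.9152, -0.1609, -0.9301, -0.5922].
Step 2: g^T H^(-1) g = sum_i g_i^2 / H_ii
  = (7.3218)^2/8 + (-1.4478)^2/9 + (-5.5803)^2/6 + (-7.6986)^2/13
  = 6.7011 + 0.2329 + 5.19 + 4.5591 = 16.6831
Step 3: Objective decrease = 0.5 * g^T H^(-1) g = 8.3415


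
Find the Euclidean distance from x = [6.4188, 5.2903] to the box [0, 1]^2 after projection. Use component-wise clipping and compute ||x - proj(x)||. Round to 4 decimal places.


Project each component onto [0, 1].
clip(6.4188) = 1.0, clip(5.2903) = 1.0
Projection = [1.0, 1.0]
Squared diffs: [29.3634, 18.4067]
Distance = sqrt(47.7701) = 6.9116


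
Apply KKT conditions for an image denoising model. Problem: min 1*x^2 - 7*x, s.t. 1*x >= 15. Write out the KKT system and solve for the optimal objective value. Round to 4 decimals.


Step 1: Try lambda = 0 (constraint inactive).
x_unc = 7/(2*1) = 3.5
Check: 1*3.5 = 3.5 < 15 -- violated!
Step 2: Constraint must be active: 1*x = 15
x* = 15/1 = 15.0
lambda = (2*1*15.0 - 7)/1 = 23.0
Step 3: Compute optimal value.
f(x*) = 1*15.0^2 - 7*15.0 = 120.0


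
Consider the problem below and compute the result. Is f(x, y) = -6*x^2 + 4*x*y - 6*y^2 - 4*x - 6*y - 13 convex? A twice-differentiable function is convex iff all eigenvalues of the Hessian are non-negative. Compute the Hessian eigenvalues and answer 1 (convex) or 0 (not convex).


The Hessian of f(x,y) = -6*x^2 + 4*x*y - 6*y^2 - 4*x - 6*y - 13 is:
H = [[-12, 4], [4, -12]]
Trace = -12 - 12 = -24
Determinant = -12*-12 - (4)^2 = 128
Discriminant = (-24)^2 - 4*128 = 64.0
Eigenvalues: lambda_1 = -16.0, lambda_2 = -8.0
The function is not convex.

0


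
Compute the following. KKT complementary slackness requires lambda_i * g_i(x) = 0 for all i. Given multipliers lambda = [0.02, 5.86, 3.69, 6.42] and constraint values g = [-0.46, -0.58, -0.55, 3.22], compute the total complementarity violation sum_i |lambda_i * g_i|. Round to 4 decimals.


KKT complementary slackness check:
lambda_1 * g_1 = 0.02 * -0.46 = -0.0092
lambda_2 * g_2 = 5.86 * -0.58 = -3.3988
lambda_3 * g_3 = 3.69 * -0.55 = -2.0295
lambda_4 * g_4 = 6.42 * 3.22 = 20.6724
Total violation = 0.0092 + 3.3988 + 2.0295 + 20.6724 = 26.1099


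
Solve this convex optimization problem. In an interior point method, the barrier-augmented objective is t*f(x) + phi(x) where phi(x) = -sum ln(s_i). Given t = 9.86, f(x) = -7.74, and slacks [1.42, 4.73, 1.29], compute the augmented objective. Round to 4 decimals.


Step 1: Compute log-barrier.
ln values: [0.3507, 1.5539, 0.2546]
phi = -(0.3507 + 1.5539 + 0.2546) = -2.1592
Step 2: Compute augmented objective.
t*f(x) = 9.86*-7.74 = -76.3164
Total = -76.3164 - 2.1592 = -78.4756


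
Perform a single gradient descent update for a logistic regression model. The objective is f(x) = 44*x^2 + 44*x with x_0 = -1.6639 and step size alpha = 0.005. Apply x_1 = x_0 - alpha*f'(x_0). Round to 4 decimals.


We compute the gradient at x_0 and apply the update.
f'(x) = 88*x + 44
f'(-1.6639) = 88*-1.6639 + 44 = -102.4232
x_1 = -1.6639 - 0.005*-102.4232 = -1.1518


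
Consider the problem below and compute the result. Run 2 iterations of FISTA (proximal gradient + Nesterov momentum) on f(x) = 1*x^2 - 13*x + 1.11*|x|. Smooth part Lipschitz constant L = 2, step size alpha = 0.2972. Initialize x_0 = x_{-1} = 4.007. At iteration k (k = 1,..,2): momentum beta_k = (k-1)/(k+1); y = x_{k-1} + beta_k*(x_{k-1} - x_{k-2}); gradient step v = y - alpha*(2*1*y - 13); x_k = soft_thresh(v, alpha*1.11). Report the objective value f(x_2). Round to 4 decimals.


FISTA on f(x) = 1*x^2 - 13*x + 1.11*|x|
L = 2, alpha = 0.2972
Iteration 1: beta = 0.0, y = 4.007 + 0.0*(4.007 - 4.007) = 4.007
  grad(y) = -4.986, v = y - alpha*grad = 5.4888
  prox(v) = soft_thresh(5.4888, 0.3299) = 5.1589
Iteration 2: beta = 0.3333, y = 5.1589 + 0.3333*(5.1589 - 4.007) = 5.5429
  grad(y) = -1.9141, v = y - alpha*grad = 6.1118
  prox(v) = soft_thresh(6.1118, 0.3299) = 5.7819
f(x_2) = 1*5.7819^2 - 13*5.7819 + 1.11*|5.7819| = -35.3164


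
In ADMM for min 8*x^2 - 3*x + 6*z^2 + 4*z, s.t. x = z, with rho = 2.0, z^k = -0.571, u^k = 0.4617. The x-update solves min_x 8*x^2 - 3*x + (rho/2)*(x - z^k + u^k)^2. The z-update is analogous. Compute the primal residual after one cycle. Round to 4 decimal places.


ADMM iteration with rho = 2.0, z^k = -0.571, u^k = 0.4617
Step 1: x-update.
Minimize 8*x^2 - 3*x + (2.0/2)*(x + 0.571 + 0.4617)^2
FOC: (2*8 + 2.0)*x = 3 + 2.0*(-0.571 - 0.4617)
x^{k+1} = 0.0519
Step 2: z-update.
Minimize 6*z^2 + 4*z + (2.0/2)*(0.0519 - z + 0.4617)^2
FOC: (2*6 + 2.0)*z = -4 + 2.0*(0.0519 + 0.4617)
z^{k+1} = -0.2123
Step 3: u-update.
u^{k+1} = 0.4617 + 0.0519 + 0.2123 = 0.726
Step 4: Primal residual = |0.0519 + 0.2123| = 0.2643


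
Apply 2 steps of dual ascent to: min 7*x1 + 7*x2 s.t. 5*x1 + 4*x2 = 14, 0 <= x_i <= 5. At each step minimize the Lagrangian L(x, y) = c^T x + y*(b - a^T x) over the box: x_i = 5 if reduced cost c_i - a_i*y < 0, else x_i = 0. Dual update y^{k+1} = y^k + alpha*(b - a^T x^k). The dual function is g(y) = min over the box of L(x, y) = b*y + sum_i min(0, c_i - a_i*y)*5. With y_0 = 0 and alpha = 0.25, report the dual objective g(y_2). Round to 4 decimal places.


Dual ascent for LP: min 7*x1 + 7*x2, 5*x1 + 4*x2 = 14, 0 <= x_i <= 5
Step 1: y^k = 0.0, reduced costs: (7.0, 7.0)
  x^k = (0.0, 0.0), subgradient = b - a^T x = 14.0
  y^{k+1} = 0.0 + 0.25*14.0 = 3.5
Step 2: y^k = 3.5, reduced costs: (-10.5, -7.0)
  x^k = (5.0, 5.0), subgradient = b - a^T x = -31.0
  y^{k+1} = 3.5 + 0.25*-31.0 = -4.25
Dual objective at y_2 = -4.25: reduced costs (28.25, 24.0), box minimizer x = (0.0, 0.0)
g(y_2) = b*y + (c1 - a1*y)*x1 + (c2 - a2*y)*x2 = 14*(-4.25) + 28.25*0.0 + 24.0*0.0 = -59.5 + 0.0 + 0.0 = -59.5


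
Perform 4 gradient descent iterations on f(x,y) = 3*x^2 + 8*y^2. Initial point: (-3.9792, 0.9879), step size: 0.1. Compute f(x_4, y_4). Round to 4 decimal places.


Gradient descent on f(x,y) = 3*x^2 + 8*y^2.
Starting point: (-3.9792, 0.9879), alpha = 0.1
Step 1: grad_x = 2*3*-3.9792 = -23.8752, grad_y = 2*8*0.9879 = 15.8064
  x_1 = -3.9792 - 0.1*-23.8752 = -1.5917
  y_1 = 0.9879 - 0.1*15.8064 = -0.5927
Step 2: grad_x = 2*3*-1.5917 = -9.5501, grad_y = 2*8*-0.5927 = -9.4838
  x_2 = -1.5917 - 0.1*-9.5501 = -0.6367
  y_2 = -0.5927 - 0.1*-9.4838 = 0.3556
Step 3: grad_x = 2*3*-0.6367 = -3.82, grad_y = 2*8*0.3556 = 5.6903
  x_3 = -0.6367 - 0.1*-3.82 = -0.2547
  y_3 = 0.3556 - 0.1*5.6903 = -0.2134
Step 4: grad_x = 2*3*-0.2547 = -1.528, grad_y = 2*8*-0.2134 = -3.4142
  x_4 = -0.2547 - 0.1*-1.528 = -0.1019
  y_4 = -0.2134 - 0.1*-3.4142 = 0.128
f(-0.1019, 0.128) = 3*(-0.1019)^2 + 8*0.128^2 = 0.1623


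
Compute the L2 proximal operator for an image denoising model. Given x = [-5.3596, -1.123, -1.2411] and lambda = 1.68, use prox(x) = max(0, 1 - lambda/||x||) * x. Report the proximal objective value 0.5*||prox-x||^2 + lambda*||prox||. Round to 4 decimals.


Step 1: Compute ||x||.
||x|| = 5.6149
Step 2: Compute scaling factor.
scale = max(0, 1 - 1.68/5.6149) = 0.7008
Step 3: prox(x) = [-3.756, -0.787, -0.8698]
||prox(x)|| = 3.9349
Step 4: Proximal objective.
0.5*||prox-x||^2 = 1.4112
lambda*||prox|| = 6.6106
Total = 8.0218


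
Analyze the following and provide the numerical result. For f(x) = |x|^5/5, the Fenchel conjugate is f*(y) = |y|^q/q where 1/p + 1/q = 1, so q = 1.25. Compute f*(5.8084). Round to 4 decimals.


The conjugate exponent q satisfies 1/p + 1/q = 1.
p = 5, so q = 5/(5 - 1) = 1.25
|y|^q = 5.8084^1.25 = 9.0172
f*(5.8084) = 9.0172 / 1.25 = 7.2137


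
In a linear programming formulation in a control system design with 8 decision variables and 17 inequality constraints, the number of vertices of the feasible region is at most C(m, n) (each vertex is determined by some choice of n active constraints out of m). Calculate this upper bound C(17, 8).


Each vertex corresponds to some choice of n active constraints out of m, so the number of vertices is at most C(m, n) = m! / (n!(m-n)!).
m = 17, n = 8
Numerator: 17 * 16 * 15 * 14 * 13 * 12 * 11 * 10
Denominator: 8! = 40320
C(17, 8) = 24310


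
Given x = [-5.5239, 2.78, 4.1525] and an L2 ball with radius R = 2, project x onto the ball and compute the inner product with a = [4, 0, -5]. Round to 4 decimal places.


Step 1: Compute ||x|| (intermediates to 6 decimals).
||x|| = sqrt((-5.5239)^2 + 2.78^2 + 4.1525^2) = 7.448834
Step 2: Project.
Since ||x|| > R, scale = R/||x|| = 2/7.448834 = 0.268498, proj(x) = scale * x
proj(x) = [-1.483156, 0.746424, 1.114938]
Step 3: Dot product.
a^T * proj(x) = 4*(-1.483156) + 0*0.746424 - 5*1.114938 = -11.5073


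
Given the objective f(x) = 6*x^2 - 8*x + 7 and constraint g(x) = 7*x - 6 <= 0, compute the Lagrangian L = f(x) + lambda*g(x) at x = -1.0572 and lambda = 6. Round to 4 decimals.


Step 1: Evaluate f(x).
f(-1.0572) = 6*(-1.0572)^2 - 8*(-1.0572) + 7 = 22.1636
Step 2: Evaluate g(x).
g(-1.0572) = 7*-1.0572 - 6 = -13.4004
Step 3: Compute Lagrangian.
L = 22.1636 + 6*-13.4004 = -58.2388


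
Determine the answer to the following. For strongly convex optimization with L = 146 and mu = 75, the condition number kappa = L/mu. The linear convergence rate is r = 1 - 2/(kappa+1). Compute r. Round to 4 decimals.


Step 1: Compute the condition number.
kappa = L/mu = 146/75 = 1.9467
Step 2: Compute the convergence rate.
r = 1 - 2/(kappa + 1) = 1 - 2*mu/(L + mu) = (L - mu)/(L + mu) = 71/221 = 0.3213


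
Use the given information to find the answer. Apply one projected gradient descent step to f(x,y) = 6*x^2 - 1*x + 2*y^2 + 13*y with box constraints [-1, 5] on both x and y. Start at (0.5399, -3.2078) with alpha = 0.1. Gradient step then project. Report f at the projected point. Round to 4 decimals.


Step 1: Compute gradient at (0.5399, -3.2078).
grad_x = 2*6*0.5399 - 1 = 5.4788
grad_y = 2*2*-3.2078 + 13 = 0.1688
Step 2: Gradient step.
x_raw = 0.5399 - 0.1*5.4788 = -0.008
y_raw = -3.2078 - 0.1*0.1688 = -3.2247
Step 3: Project onto [-1, 5].
x_proj = clip(-0.008) = -0.008
y_proj = clip(-3.2247) = -1.0
Step 4: Evaluate f.
f(-0.008, -1.0) = -10.9916


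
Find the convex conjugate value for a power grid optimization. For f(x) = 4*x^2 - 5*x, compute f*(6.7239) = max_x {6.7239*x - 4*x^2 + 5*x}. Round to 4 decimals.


f*(y) = sup_x {y*x - a*x^2 - b*x} = sup_x {(y-b)*x - a*x^2}
FOC: (y - b) - 2a*x = 0 => x* = (y - b)/(2a)
x* = (6.7239 + 5)/(2*4) = 1.4655
f*(6.7239) = (y-b)^2/(4a) = (6.7239 + 5)^2/(4*4)
= 137.4498/16 = 8.5906


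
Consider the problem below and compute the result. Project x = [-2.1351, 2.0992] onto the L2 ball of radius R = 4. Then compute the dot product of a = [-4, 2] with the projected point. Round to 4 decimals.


Step 1: Compute ||x|| (intermediates to 6 decimals).
||x|| = sqrt((-2.1351)^2 + 2.0992^2) = 2.99421
Step 2: Project.
Since ||x|| <= R, proj = x (no scaling needed).
proj(x) = [-2.1351, 2.0992]
Step 3: Dot product.
a^T * proj(x) = -4*(-2.1351) + 2*2.0992 = 12.7388


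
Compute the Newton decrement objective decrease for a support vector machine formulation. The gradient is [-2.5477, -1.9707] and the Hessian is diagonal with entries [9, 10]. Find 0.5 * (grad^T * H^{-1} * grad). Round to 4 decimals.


Step 1: H is diagonal, so H^(-1) * g = [-0.2831, -0.1971].
Step 2: g^T H^(-1) g = sum_i g_i^2 / H_ii
  = (-2.5477)^2/9 + (-1.9707)^2/10
  = 0.7212 + 0.3884 = 1.1096
Step 3: Objective decrease = 0.5 * g^T H^(-1) g = 0.5548


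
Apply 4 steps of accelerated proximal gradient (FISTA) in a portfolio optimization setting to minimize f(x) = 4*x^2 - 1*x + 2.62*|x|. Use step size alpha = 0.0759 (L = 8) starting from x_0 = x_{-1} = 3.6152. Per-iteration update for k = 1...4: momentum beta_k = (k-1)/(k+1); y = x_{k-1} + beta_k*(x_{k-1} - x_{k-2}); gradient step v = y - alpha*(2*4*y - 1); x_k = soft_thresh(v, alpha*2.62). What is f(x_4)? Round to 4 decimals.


FISTA on f(x) = 4*x^2 - 1*x + 2.62*|x|
L = 8, alpha = 0.0759
Iteration 1: beta = 0.0, y = 3.6152 + 0.0*(3.6152 - 3.6152) = 3.6152
  grad(y) = 27.9216, v = y - alpha*grad = 1.496
  prox(v) = soft_thresh(1.496, 0.1989) = 1.2971
Iteration 2: beta = 0.3333, y = 1.2971 + 0.3333*(1.2971 - 3.6152) = 0.5244
  grad(y) = 3.1951, v = y - alpha*grad = 0.2819
  prox(v) = soft_thresh(0.2819, 0.1989) = 0.083
Iteration 3: beta = 0.5, y = 0.083 + 0.5*(0.083 - 1.2971) = -0.524
  grad(y) = -5.1921, v = y - alpha*grad = -0.1299
  prox(v) = soft_thresh(-0.1299, 0.1989) = 0.0
Iteration 4: beta = 0.6, y = 0.0 + 0.6*(0.0 - 0.083) = -0.0498
  grad(y) = -1.3985, v = y - alpha*grad = 0.0563
  prox(v) = soft_thresh(0.0563, 0.1989) = 0.0
f(x_4) = 4*0.0^2 - 1*0.0 + 2.62*|0.0| = 0.0


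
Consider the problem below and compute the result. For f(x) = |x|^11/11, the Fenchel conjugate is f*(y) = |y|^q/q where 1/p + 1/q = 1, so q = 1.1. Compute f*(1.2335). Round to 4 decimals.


The conjugate exponent q satisfies 1/p + 1/q = 1.
p = 11, so q = 11/(11 - 1) = 1.1
|y|^q = 1.2335^1.1 = 1.2597
f*(1.2335) = 1.2597 / 1.1 = 1.1451


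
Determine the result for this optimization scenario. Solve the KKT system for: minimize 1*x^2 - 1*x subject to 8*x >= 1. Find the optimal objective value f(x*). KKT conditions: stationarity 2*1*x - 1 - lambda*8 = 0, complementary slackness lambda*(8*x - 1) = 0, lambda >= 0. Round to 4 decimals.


Step 1: Try lambda = 0 (constraint inactive).
Stationarity: 2*1*x - 1 = 0
x* = 1/(2*1) = 0.5
Check constraint: 8*0.5 = 4.0 >= 1 -- satisfied.
Step 2: Compute optimal value.
f(x*) = 1*0.5^2 - 1*0.5 = -0.25


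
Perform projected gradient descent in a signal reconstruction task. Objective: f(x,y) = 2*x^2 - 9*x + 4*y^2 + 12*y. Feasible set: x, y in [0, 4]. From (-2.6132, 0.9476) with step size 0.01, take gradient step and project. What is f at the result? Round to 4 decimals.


Step 1: Compute gradient at (-2.6132, 0.9476).
grad_x = 2*2*-2.6132 - 9 = -19.4528
grad_y = 2*4*0.9476 + 12 = 19.5808
Step 2: Gradient step.
x_raw = -2.6132 - 0.01*-19.4528 = -2.4187
y_raw = 0.9476 - 0.01*19.5808 = 0.7518
Step 3: Project onto [0, 4].
x_proj = clip(-2.4187) = 0.0
y_proj = clip(0.7518) = 0.7518
Step 4: Evaluate f.
f(0.0, 0.7518) = 11.2823


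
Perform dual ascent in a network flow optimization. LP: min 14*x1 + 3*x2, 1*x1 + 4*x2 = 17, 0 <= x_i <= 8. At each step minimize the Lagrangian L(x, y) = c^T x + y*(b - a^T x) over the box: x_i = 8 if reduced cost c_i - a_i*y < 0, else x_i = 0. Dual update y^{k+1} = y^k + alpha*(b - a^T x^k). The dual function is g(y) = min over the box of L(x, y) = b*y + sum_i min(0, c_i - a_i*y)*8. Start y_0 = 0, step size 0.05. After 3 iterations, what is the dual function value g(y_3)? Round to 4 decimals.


Dual ascent for LP: min 14*x1 + 3*x2, 1*x1 + 4*x2 = 17, 0 <= x_i <= 8
Step 1: y^k = 0.0, reduced costs: (14.0, 3.0)
  x^k = (0.0, 0.0), subgradient = b - a^T x = 17.0
  y^{k+1} = 0.0 + 0.05*17.0 = 0.85
Step 2: y^k = 0.85, reduced costs: (13.15, -0.4)
  x^k = (0.0, 8.0), subgradient = b - a^T x = -15.0
  y^{k+1} = 0.85 + 0.05*-15.0 = 0.1
Step 3: y^k = 0.1, reduced costs: (13.9, 2.6)
  x^k = (0.0, 0.0), subgradient = b - a^T x = 17.0
  y^{k+1} = 0.1 + 0.05*17.0 = 0.95
Dual objective at y_3 = 0.95: reduced costs (13.05, -0.8), box minimizer x = (0.0, 8.0)
g(y_3) = b*y + (c1 - a1*y)*x1 + (c2 - a2*y)*x2 = 17*0.95 + 13.05*0.0 + (-0.8)*8.0 = 16.15 + 0.0 - 6.4 = 9.75


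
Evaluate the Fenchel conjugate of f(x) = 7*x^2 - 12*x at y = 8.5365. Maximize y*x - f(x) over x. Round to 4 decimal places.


f*(y) = sup_x {y*x - a*x^2 - b*x} = sup_x {(y-b)*x - a*x^2}
FOC: (y - b) - 2a*x = 0 => x* = (y - b)/(2a)
x* = (8.5365 + 12)/(2*7) = 1.4669
f*(8.5365) = (y-b)^2/(4a) = (8.5365 + 12)^2/(4*7)
= 421.7478/28 = 15.0624


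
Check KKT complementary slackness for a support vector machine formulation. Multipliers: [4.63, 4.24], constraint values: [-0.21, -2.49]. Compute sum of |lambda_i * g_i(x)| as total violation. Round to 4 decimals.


KKT complementary slackness check:
lambda_1 * g_1 = 4.63 * -0.21 = -0.9723
lambda_2 * g_2 = 4.24 * -2.49 = -10.5576
Total violation = 0.9723 + 10.5576 = 11.5299


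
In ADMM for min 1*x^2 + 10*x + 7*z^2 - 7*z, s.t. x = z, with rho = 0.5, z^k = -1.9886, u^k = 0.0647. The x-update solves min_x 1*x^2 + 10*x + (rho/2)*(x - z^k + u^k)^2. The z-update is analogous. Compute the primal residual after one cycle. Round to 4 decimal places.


ADMM iteration with rho = 0.5, z^k = -1.9886, u^k = 0.0647
Step 1: x-update.
Minimize 1*x^2 + 10*x + (0.5/2)*(x + 1.9886 + 0.0647)^2
FOC: (2*1 + 0.5)*x = -10 + 0.5*(-1.9886 - 0.0647)
x^{k+1} = -4.4107
Step 2: z-update.
Minimize 7*z^2 - 7*z + (0.5/2)*(-4.4107 - z + 0.0647)^2
FOC: (2*7 + 0.5)*z = 7 + 0.5*(-4.4107 + 0.0647)
z^{k+1} = 0.3329
Step 3: u-update.
u^{k+1} = 0.0647 - 4.4107 - 0.3329 = -4.6789
Step 4: Primal residual = |-4.4107 - 0.3329| = 4.7436


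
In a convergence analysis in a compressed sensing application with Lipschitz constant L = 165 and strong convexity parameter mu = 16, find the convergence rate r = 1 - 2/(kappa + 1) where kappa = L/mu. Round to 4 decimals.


Step 1: Compute the condition number.
kappa = L/mu = 165/16 = 10.3125
Step 2: Compute the convergence rate.
r = 1 - 2/(kappa + 1) = 1 - 2*mu/(L + mu) = (L - mu)/(L + mu) = 149/181 = 0.8232


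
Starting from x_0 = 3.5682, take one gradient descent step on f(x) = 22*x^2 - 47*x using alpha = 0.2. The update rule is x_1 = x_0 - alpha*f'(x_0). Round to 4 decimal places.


We compute the gradient at x_0 and apply the update.
f'(x) = 44*x - 47
f'(3.5682) = 44*3.5682 - 47 = 110.0008
x_1 = 3.5682 - 0.2*110.0008 = -18.432


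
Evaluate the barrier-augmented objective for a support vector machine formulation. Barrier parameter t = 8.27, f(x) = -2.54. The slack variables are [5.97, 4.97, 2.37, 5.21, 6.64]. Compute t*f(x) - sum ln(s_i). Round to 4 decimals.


Step 1: Compute log-barrier.
ln values: [1.7867, 1.6034, 0.8629, 1.6506, 1.8931]
phi = -(1.7867 + 1.6034 + 0.8629 + 1.6506 + 1.8931) = -7.7967
Step 2: Compute augmented objective.
t*f(x) = 8.27*-2.54 = -21.0058
Total = -21.0058 - 7.7967 = -28.8025


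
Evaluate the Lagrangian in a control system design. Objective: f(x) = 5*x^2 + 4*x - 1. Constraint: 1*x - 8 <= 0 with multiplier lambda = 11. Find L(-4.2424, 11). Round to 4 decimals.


Step 1: Evaluate f(x).
f(-4.2424) = 5*(-4.2424)^2 + 4*(-4.2424) - 1 = 72.0202
Step 2: Evaluate g(x).
g(-4.2424) = 1*-4.2424 - 8 = -12.2424
Step 3: Compute Lagrangian.
L = 72.0202 + 11*-12.2424 = -62.6462


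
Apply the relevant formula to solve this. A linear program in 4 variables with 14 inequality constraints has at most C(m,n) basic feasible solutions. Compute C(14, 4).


Each vertex corresponds to some choice of n active constraints out of m, so the number of vertices is at most C(m, n) = m! / (n!(m-n)!).
m = 14, n = 4
Numerator: 14 * 13 * 12 * 11
Denominator: 4! = 24
C(14, 4) = 1001


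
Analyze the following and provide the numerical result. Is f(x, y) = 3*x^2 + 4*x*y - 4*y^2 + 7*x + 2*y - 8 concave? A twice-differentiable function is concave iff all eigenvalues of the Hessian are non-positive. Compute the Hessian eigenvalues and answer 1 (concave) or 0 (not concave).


The Hessian of f(x,y) = 3*x^2 + 4*x*y - 4*y^2 + 7*x + 2*y - 8 is:
H = [[6, 4], [4, -8]]
Trace = 6 - 8 = -2
Determinant = 6*-8 - (4)^2 = -64
Discriminant = (-2)^2 - 4*-64 = 260.0
Eigenvalues: lambda_1 = -9.0623, lambda_2 = 7.0623
The function is not concave.

0


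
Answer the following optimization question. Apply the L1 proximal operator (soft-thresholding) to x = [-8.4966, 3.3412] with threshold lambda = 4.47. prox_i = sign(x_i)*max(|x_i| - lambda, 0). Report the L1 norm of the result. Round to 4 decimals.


Soft-thresholding with lambda = 4.47:
prox(-8.4966) = sign(-8.4966)*max(|-8.4966| - 4.47, 0) = -4.0266
prox(3.3412) = sign(3.3412)*max(|3.3412| - 4.47, 0) = 0.0
prox(x) = [-4.0266, 0.0]
||prox(x)||_1 = 4.0266 + 0.0 = 4.0266


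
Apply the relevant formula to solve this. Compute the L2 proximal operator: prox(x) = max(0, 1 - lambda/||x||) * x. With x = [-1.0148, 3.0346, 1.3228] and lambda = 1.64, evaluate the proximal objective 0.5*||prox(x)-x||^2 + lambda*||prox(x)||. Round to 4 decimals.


Step 1: Compute ||x||.
||x|| = 3.4624
Step 2: Compute scaling factor.
scale = max(0, 1 - 1.64/3.4624) = 0.5263
Step 3: prox(x) = [-0.5341, 1.5972, 0.6962]
||prox(x)|| = 1.8224
Step 4: Proximal objective.
0.5*||prox-x||^2 = 1.3448
lambda*||prox|| = 2.9887
Total = 4.3336


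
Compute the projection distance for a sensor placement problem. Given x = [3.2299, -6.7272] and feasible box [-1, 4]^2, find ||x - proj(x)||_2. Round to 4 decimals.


Project each component onto [-1, 4].
clip(3.2299) = 3.2299, clip(-6.7272) = -1.0
Projection = [3.2299, -1.0]
Squared diffs: [0.0, 32.8008]
Distance = sqrt(32.8008) = 5.7272


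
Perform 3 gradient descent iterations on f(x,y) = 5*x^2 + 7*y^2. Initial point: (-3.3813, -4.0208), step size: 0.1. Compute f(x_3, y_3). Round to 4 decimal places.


Gradient descent on f(x,y) = 5*x^2 + 7*y^2.
Starting point: (-3.3813, -4.0208), alpha = 0.1
Step 1: grad_x = 2*5*-3.3813 = -33.813, grad_y = 2*7*-4.0208 = -56.2912
  x_1 = -3.3813 - 0.1*-33.813 = 0.0
  y_1 = -4.0208 - 0.1*-56.2912 = 1.6083
Step 2: grad_x = 2*5*0.0 = 0.0, grad_y = 2*7*1.6083 = 22.5165
  x_2 = 0.0 - 0.1*0.0 = 0.0
  y_2 = 1.6083 - 0.1*22.5165 = -0.6433
Step 3: grad_x = 2*5*0.0 = 0.0, grad_y = 2*7*-0.6433 = -9.0066
  x_3 = 0.0 - 0.1*0.0 = 0.0
  y_3 = -0.6433 - 0.1*-9.0066 = 0.2573
f(0.0, 0.2573) = 5*0.0^2 + 7*0.2573^2 = 0.4635


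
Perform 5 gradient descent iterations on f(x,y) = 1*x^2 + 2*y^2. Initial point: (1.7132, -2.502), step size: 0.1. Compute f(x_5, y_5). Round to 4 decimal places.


Gradient descent on f(x,y) = 1*x^2 + 2*y^2.
Starting point: (1.7132, -2.502), alpha = 0.1
Step 1: grad_x = 2*1*1.7132 = 3.4264, grad_y = 2*2*-2.502 = -10.008
  x_1 = 1.7132 - 0.1*3.4264 = 1.3706
  y_1 = -2.502 - 0.1*-10.008 = -1.5012
Step 2: grad_x = 2*1*1.3706 = 2.7411, grad_y = 2*2*-1.5012 = -6.0048
  x_2 = 1.3706 - 0.1*2.7411 = 1.0964
  y_2 = -1.5012 - 0.1*-6.0048 = -0.9007
Step 3: grad_x = 2*1*1.0964 = 2.1929, grad_y = 2*2*-0.9007 = -3.6029
  x_3 = 1.0964 - 0.1*2.1929 = 0.8772
  y_3 = -0.9007 - 0.1*-3.6029 = -0.5404
Step 4: grad_x = 2*1*0.8772 = 1.7543, grad_y = 2*2*-0.5404 = -2.1617
  x_4 = 0.8772 - 0.1*1.7543 = 0.7017
  y_4 = -0.5404 - 0.1*-2.1617 = -0.3243
Step 5: grad_x = 2*1*0.7017 = 1.4035, grad_y = 2*2*-0.3243 = -1.297
  x_5 = 0.7017 - 0.1*1.4035 = 0.5614
  y_5 = -0.3243 - 0.1*-1.297 = -0.1946
f(0.5614, -0.1946) = 1*0.5614^2 + 2*(-0.1946)^2 = 0.3909


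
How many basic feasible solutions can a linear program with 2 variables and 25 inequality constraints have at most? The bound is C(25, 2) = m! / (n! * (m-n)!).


Each vertex corresponds to some choice of n active constraints out of m, so the number of vertices is at most C(m, n) = m! / (n!(m-n)!).
m = 25, n = 2
Numerator: 25 * 24
Denominator: 2! = 2
C(25, 2) = 300


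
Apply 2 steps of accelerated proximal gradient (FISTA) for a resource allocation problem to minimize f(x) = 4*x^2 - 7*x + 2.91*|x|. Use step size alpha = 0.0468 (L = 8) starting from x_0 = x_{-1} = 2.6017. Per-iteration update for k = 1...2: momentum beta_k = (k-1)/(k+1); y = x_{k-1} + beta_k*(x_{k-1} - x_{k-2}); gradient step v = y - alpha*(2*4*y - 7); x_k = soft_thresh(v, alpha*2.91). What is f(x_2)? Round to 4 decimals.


FISTA on f(x) = 4*x^2 - 7*x + 2.91*|x|
L = 8, alpha = 0.0468
Iteration 1: beta = 0.0, y = 2.6017 + 0.0*(2.6017 - 2.6017) = 2.6017
  grad(y) = 13.8136, v = y - alpha*grad = 1.9552
  prox(v) = soft_thresh(1.9552, 0.1362) = 1.819
Iteration 2: beta = 0.3333, y = 1.819 + 0.3333*(1.819 - 2.6017) = 1.5581
  grad(y) = 5.4652, v = y - alpha*grad = 1.3024
  prox(v) = soft_thresh(1.3024, 0.1362) = 1.1662
f(x_2) = 4*1.1662^2 - 7*1.1662 + 2.91*|1.1662| = 0.6703


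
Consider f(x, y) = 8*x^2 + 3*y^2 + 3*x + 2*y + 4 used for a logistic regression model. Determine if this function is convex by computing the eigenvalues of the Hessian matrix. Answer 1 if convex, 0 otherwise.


The Hessian of f(x,y) = 8*x^2 + 3*y^2 + 3*x + 2*y + 4 is:
H = [[16, 0], [0, 6]]
Trace = 16 + 6 = 22
Determinant = 16*6 - (0)^2 = 96
Discriminant = (22)^2 - 4*96 = 100.0
Eigenvalues: lambda_1 = 6.0, lambda_2 = 16.0
The function is convex.

1


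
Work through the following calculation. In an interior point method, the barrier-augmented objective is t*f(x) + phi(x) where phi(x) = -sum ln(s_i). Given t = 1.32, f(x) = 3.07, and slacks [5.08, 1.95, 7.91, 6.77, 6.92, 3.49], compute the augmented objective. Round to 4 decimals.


Step 1: Compute log-barrier.
ln values: [1.6253, 0.6678, 2.0681, 1.9125, 1.9344, 1.2499]
phi = -(1.6253 + 0.6678 + 2.0681 + 1.9125 + 1.9344 + 1.2499) = -9.4581
Step 2: Compute augmented objective.
t*f(x) = 1.32*3.07 = 4.0524
Total = 4.0524 - 9.4581 = -5.4057


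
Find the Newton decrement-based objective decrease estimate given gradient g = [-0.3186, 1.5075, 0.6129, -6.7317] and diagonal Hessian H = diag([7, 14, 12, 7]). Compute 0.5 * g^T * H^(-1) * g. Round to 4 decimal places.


Step 1: H is diagonal, so H^(-1) * g = [-0.0455, 0.1077, 0.0511, -0.9617].
Step 2: g^T H^(-1) g = sum_i g_i^2 / H_ii
  = (-0.3186)^2/7 + (1.5075)^2/14 + (0.6129)^2/12 + (-6.7317)^2/7
  = 0.0145 + 0.1623 + 0.0313 + 6.4737 = 6.6818
Step 3: Objective decrease = 0.5 * g^T H^(-1) g = 3.3409


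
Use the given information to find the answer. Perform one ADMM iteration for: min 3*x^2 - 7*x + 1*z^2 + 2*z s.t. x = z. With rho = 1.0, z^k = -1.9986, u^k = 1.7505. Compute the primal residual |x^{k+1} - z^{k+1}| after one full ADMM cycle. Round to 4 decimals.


ADMM iteration with rho = 1.0, z^k = -1.9986, u^k = 1.7505
Step 1: x-update.
Minimize 3*x^2 - 7*x + (1.0/2)*(x + 1.9986 + 1.7505)^2
FOC: (2*3 + 1.0)*x = 7 + 1.0*(-1.9986 - 1.7505)
x^{k+1} = 0.4644
Step 2: z-update.
Minimize 1*z^2 + 2*z + (1.0/2)*(0.4644 - z + 1.7505)^2
FOC: (2*1 + 1.0)*z = -2 + 1.0*(0.4644 + 1.7505)
z^{k+1} = 0.0716
Step 3: u-update.
u^{k+1} = 1.7505 + 0.4644 - 0.0716 = 2.1433
Step 4: Primal residual = |0.4644 - 0.0716| = 0.3928


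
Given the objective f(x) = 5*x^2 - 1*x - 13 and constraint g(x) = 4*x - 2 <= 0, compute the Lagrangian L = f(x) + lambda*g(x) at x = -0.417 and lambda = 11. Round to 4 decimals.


Step 1: Evaluate f(x).
f(-0.417) = 5*(-0.417)^2 - 1*(-0.417) - 13 = -11.7136
Step 2: Evaluate g(x).
g(-0.417) = 4*-0.417 - 2 = -3.668
Step 3: Compute Lagrangian.
L = -11.7136 + 11*-3.668 = -52.0616


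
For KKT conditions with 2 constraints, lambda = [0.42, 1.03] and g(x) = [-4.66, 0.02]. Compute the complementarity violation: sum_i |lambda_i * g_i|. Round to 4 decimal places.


KKT complementary slackness check:
lambda_1 * g_1 = 0.42 * -4.66 = -1.9572
lambda_2 * g_2 = 1.03 * 0.02 = 0.0206
Total violation = 1.9572 + 0.0206 = 1.9778


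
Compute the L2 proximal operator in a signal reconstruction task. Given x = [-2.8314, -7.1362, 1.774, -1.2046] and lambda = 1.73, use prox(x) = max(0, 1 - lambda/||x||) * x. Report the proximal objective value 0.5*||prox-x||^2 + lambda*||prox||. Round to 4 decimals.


Step 1: Compute ||x||.
||x|| = 7.9712
Step 2: Compute scaling factor.
scale = max(0, 1 - 1.73/7.9712) = 0.783
Step 3: prox(x) = [-2.2169, -5.5874, 1.389, -0.9432]
||prox(x)|| = 6.2412
Step 4: Proximal objective.
0.5*||prox-x||^2 = 1.4965
lambda*||prox|| = 10.7973
Total = 12.2938


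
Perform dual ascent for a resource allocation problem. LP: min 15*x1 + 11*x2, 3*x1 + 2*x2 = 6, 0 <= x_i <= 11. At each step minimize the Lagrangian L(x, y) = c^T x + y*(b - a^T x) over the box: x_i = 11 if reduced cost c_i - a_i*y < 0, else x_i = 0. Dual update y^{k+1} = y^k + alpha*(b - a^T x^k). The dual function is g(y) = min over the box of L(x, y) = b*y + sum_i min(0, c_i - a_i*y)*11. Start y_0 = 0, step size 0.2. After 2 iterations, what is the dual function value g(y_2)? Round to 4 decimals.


Dual ascent for LP: min 15*x1 + 11*x2, 3*x1 + 2*x2 = 6, 0 <= x_i <= 11
Step 1: y^k = 0.0, reduced costs: (15.0, 11.0)
  x^k = (0.0, 0.0), subgradient = b - a^T x = 6.0
  y^{k+1} = 0.0 + 0.2*6.0 = 1.2
Step 2: y^k = 1.2, reduced costs: (11.4, 8.6)
  x^k = (0.0, 0.0), subgradient = b - a^T x = 6.0
  y^{k+1} = 1.2 + 0.2*6.0 = 2.4
Dual objective at y_2 = 2.4: reduced costs (7.8, 6.2), box minimizer x = (0.0, 0.0)
g(y_2) = b*y + (c1 - a1*y)*x1 + (c2 - a2*y)*x2 = 6*2.4 + 7.8*0.0 + 6.2*0.0 = 14.4 + 0.0 + 0.0 = 14.4


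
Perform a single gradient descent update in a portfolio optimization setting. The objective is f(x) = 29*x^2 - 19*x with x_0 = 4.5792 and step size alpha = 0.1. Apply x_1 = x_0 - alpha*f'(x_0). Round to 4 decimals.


We compute the gradient at x_0 and apply the update.
f'(x) = 58*x - 19
f'(4.5792) = 58*4.5792 - 19 = 246.5936
x_1 = 4.5792 - 0.1*246.5936 = -20.0802


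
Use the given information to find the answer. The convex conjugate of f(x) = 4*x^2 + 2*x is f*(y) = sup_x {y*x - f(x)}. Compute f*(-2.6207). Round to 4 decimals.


f*(y) = sup_x {y*x - a*x^2 - b*x} = sup_x {(y-b)*x - a*x^2}
FOC: (y - b) - 2a*x = 0 => x* = (y - b)/(2a)
x* = (-2.6207 - 2)/(2*4) = -0.5776
f*(-2.6207) = (y-b)^2/(4a) = (-2.6207 - 2)^2/(4*4)
= 21.3509/16 = 1.3344


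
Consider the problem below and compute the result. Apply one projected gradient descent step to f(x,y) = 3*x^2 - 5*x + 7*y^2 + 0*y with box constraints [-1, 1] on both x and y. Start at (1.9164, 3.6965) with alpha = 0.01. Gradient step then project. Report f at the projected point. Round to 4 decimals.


Step 1: Compute gradient at (1.9164, 3.6965).
grad_x = 2*3*1.9164 - 5 = 6.4984
grad_y = 2*7*3.6965 + 0 = 51.751
Step 2: Gradient step.
x_raw = 1.9164 - 0.01*6.4984 = 1.8514
y_raw = 3.6965 - 0.01*51.751 = 3.179
Step 3: Project onto [-1, 1].
x_proj = clip(1.8514) = 1.0
y_proj = clip(3.179) = 1.0
Step 4: Evaluate f.
f(1.0, 1.0) = 5.0
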